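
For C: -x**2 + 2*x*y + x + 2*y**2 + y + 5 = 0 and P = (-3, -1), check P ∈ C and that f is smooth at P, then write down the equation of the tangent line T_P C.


Tangent line at P: 5*x - 9*y + 6 = 0.

Step 1: f(-3, -1) = 0, so P lies on C.
Step 2: partial derivatives
  f_x(x, y) = -2*x + 2*y + 1, f_y(x, y) = 2*x + 4*y + 1.
  f_x(P) = 5, f_y(P) = -9 (gradient nonzero, so P is smooth).
Step 3: tangent line at P: 5·(x − -3) + -9·(y − -1) = 0.
Expanding: 5*x - 9*y + 6 = 0.


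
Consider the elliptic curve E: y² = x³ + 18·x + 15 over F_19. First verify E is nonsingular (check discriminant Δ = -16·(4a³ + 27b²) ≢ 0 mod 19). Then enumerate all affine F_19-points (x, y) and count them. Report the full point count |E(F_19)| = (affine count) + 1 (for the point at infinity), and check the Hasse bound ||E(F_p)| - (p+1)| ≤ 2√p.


Affine points = {(3, 1), (3, 18), (6, 4), (6, 15), (7, 3), (7, 16), (8, 5), (8, 14), (10, 6), (10, 13), (11, 9), (11, 10), (14, 3), (14, 16), (17, 3), (17, 16)}; affine count = 16; |E(F_19)| = 17.

Discriminant check: Δ ∝ 4a³ + 27b² = 4·18³ + 27·15² = 4·5832 + 27·225 ≡ 10 (mod 19). Nonzero ⇒ E is nonsingular.
For each x ∈ F_19, compute rhs = x³ + 18·x + 15 mod 19, then count y ∈ F_19 with y² ≡ rhs.
  x = 0: rhs = 15, matching y values: none (0 points).
  x = 1: rhs = 15, matching y values: none (0 points).
  x = 2: rhs = 2, matching y values: none (0 points).
  x = 3: rhs = 1, matching y values: 1, 18 (2 points).
  x = 4: rhs = 18, matching y values: none (0 points).
  x = 5: rhs = 2, matching y values: none (0 points).
  x = 6: rhs = 16, matching y values: 4, 15 (2 points).
  x = 7: rhs = 9, matching y values: 3, 16 (2 points).
  x = 8: rhs = 6, matching y values: 5, 14 (2 points).
  x = 9: rhs = 13, matching y values: none (0 points).
  x = 10: rhs = 17, matching y values: 6, 13 (2 points).
  x = 11: rhs = 5, matching y values: 9, 10 (2 points).
  x = 12: rhs = 2, matching y values: none (0 points).
  x = 13: rhs = 14, matching y values: none (0 points).
  x = 14: rhs = 9, matching y values: 3, 16 (2 points).
  x = 15: rhs = 12, matching y values: none (0 points).
  x = 16: rhs = 10, matching y values: none (0 points).
  x = 17: rhs = 9, matching y values: 3, 16 (2 points).
  x = 18: rhs = 15, matching y values: none (0 points).
Total affine count: 16.
Full point count |E(F_19)| = 16 + 1 = 17.
Hasse bound: |17 − (19+1)| = |-3| = 3 ≤ 2√19 ≈ 8.7178 ✓.


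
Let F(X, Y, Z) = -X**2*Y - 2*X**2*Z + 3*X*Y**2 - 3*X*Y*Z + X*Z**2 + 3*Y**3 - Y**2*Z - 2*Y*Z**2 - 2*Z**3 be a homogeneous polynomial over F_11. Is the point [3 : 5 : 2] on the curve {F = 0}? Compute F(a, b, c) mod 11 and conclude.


F(3,5,2) ≡ 5 (mod 11); P is NOT on the curve.

Evaluate F(3, 5, 2) term-by-term (mod 11).
  -X**2*Y ↦ -1·9·5·1 = -45
  -2*X**2*Z ↦ -2·9·1·2 = -36
  3*X*Y**2 ↦ 3·3·25·1 = 225
  -3*X*Y*Z ↦ -3·3·5·2 = -90
  X*Z**2 ↦ 1·3·1·4 = 12
  3*Y**3 ↦ 3·1·125·1 = 375
  -Y**2*Z ↦ -1·1·25·2 = -50
  -2*Y*Z**2 ↦ -2·1·5·4 = -40
  -2*Z**3 ↦ -2·1·1·8 = -16
Sum: F(3, 5, 2) = (-45) + (-36) + (225) + (-90) + (12) + (375) + (-50) + (-40) + (-16) = 335.
Reducing mod 11: 335 ≡ 5 (mod 11).
Since F(a, b, c) ≡ 5 ≠ 0 (mod 11), P does NOT lie on the curve.


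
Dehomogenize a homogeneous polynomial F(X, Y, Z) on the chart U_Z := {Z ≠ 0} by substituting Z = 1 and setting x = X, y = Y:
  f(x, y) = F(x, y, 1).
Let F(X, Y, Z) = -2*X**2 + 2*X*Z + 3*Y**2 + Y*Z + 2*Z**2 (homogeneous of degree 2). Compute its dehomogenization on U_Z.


f(x, y) = -2*x**2 + 2*x + 3*y**2 + y + 2

On U_Z we set Z = 1. Each monomial c·X^i·Y^j·Z^k in F becomes c·x^i·y^j·1^k = c·x^i·y^j.
Substituting Z = 1: F(X, Y, 1) = -2*x**2 + 2*x + 3*y**2 + y + 2.
Note: deg(f) ≤ deg(F) = 2; strict inequality happens when F is divisible by Z (lost terms).


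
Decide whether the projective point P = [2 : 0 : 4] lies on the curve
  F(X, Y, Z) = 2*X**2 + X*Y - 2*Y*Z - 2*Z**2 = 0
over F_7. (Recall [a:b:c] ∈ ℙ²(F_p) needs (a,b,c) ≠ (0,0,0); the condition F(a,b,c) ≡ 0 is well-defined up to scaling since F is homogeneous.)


F(2,0,4) ≡ 4 (mod 7); P is NOT on the curve.

Evaluate F(2, 0, 4) term-by-term (mod 7).
  2*X**2 ↦ 2·4·1·1 = 8
  X*Y ↦ 1·2·0·1 = 0
  -2*Y*Z ↦ -2·1·0·4 = 0
  -2*Z**2 ↦ -2·1·1·16 = -32
Sum: F(2, 0, 4) = (8) + (0) + (0) + (-32) = -24.
Reducing mod 7: -24 ≡ 4 (mod 7).
Since F(a, b, c) ≡ 4 ≠ 0 (mod 7), P does NOT lie on the curve.


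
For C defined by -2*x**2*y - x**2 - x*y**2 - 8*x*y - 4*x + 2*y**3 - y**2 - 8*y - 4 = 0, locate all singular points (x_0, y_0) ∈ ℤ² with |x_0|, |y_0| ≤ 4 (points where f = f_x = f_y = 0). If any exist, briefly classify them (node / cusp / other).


Singular points: {(-2, 0)}; classification: node.

Compute partial derivatives:
  f_x = -4*x*y - 2*x - y**2 - 8*y - 4.
  f_y = -2*x**2 - 2*x*y - 8*x + 6*y**2 - 2*y - 8.
Scan x_0 ∈ {−4, ..., 4}. For each x_0, f_y(x_0, y) is a polynomial in y; find its integer roots y ∈ {−4, ..., 4}, then test f_x and f at those candidates.
  x = -4: f_y(-4, y) = 6*y**2 + 6*y - 8; no integer root y with |y| ≤ 4.
  x = -3: f_y(-3, y) = 6*y**2 + 4*y - 2; vanishes at y ∈ {-1}. (-3, -1): f_x = -3 ≠ 0.
  x = -2: f_y(-2, y) = 6*y**2 + 2*y; vanishes at y ∈ {0}. (-2, 0): f_x = 0, f = 0 — SINGULAR.
  x = -1: f_y(-1, y) = 6*y**2 - 2; no integer root y with |y| ≤ 4.
  x = 0: f_y(0, y) = 6*y**2 - 2*y - 8; vanishes at y ∈ {-1}. (0, -1): f_x = 3 ≠ 0.
  x = 1: f_y(1, y) = 6*y**2 - 4*y - 18; no integer root y with |y| ≤ 4.
  x = 2: f_y(2, y) = 6*y**2 - 6*y - 32; no integer root y with |y| ≤ 4.
  x = 3: f_y(3, y) = 6*y**2 - 8*y - 50; no integer root y with |y| ≤ 4.
  x = 4: f_y(4, y) = 6*y**2 - 10*y - 72; no integer root y with |y| ≤ 4.
Only singular point on the grid: (-2, 0).
Classify: substitute x = -2 + u, y = 0 + v and expand: f = -2*u**2*v - u**2 - u*v**2 + 2*v**3 + v**2.
No constant or linear terms (consistent with a singular point). Quadratic part: -u**2 + v**2. Cubic part: -2*u**2*v - u*v**2 + 2*v**3.
The quadratic part v**2 - u**2 = (v − u)(v + u) splits into two distinct linear factors, so there are two distinct tangent lines y − 0 = ±(x − -2) — this is a node (ordinary double point).
Classification: node.


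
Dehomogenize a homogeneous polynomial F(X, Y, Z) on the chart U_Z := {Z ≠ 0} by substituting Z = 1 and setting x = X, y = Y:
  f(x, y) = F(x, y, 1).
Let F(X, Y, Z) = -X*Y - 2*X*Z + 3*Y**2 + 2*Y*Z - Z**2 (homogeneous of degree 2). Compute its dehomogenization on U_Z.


f(x, y) = -x*y - 2*x + 3*y**2 + 2*y - 1

On U_Z we set Z = 1. Each monomial c·X^i·Y^j·Z^k in F becomes c·x^i·y^j·1^k = c·x^i·y^j.
Substituting Z = 1: F(X, Y, 1) = -x*y - 2*x + 3*y**2 + 2*y - 1.
Note: deg(f) ≤ deg(F) = 2; strict inequality happens when F is divisible by Z (lost terms).


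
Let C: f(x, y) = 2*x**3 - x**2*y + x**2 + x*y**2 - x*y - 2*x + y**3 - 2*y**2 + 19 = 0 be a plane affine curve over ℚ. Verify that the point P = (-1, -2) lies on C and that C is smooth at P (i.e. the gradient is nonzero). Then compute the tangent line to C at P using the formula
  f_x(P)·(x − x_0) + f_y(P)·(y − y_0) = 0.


Tangent line at P: 4*x + 24*y + 52 = 0.

Step 1: f(-1, -2) = 0, so P lies on C.
Step 2: partial derivatives
  f_x(x, y) = 6*x**2 - 2*x*y + 2*x + y**2 - y - 2, f_y(x, y) = -x**2 + 2*x*y - x + 3*y**2 - 4*y.
  f_x(P) = 4, f_y(P) = 24 (gradient nonzero, so P is smooth).
Step 3: tangent line at P: 4·(x − -1) + 24·(y − -2) = 0.
Expanding: 4*x + 24*y + 52 = 0.


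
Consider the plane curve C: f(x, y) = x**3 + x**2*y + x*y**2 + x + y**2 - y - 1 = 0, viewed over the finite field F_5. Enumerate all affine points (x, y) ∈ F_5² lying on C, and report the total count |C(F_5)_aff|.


Affine F_5-points: {(0, 3), (2, 1), (2, 3), (3, 4)}; count = 4.

For each of the 25 pairs (x, y) ∈ F_5², evaluate f(x, y) mod 5. Record the zeros.
  x = 0: [0↦4, 1↦4, 2↦1, 3↦0, 4↦1]  zeros at y ∈ {3}
  x = 1: [0↦1, 1↦3, 2↦4, 3↦4, 4↦3]  zeros at y ∈ ∅
  x = 2: [0↦4, 1↦0, 2↦2, 3↦0, 4↦4]  zeros at y ∈ {1, 3}
  x = 3: [0↦4, 1↦1, 2↦1, 3↦4, 4↦0]  zeros at y ∈ {4}
  x = 4: [0↦2, 1↦2, 2↦2, 3↦2, 4↦2]  zeros at y ∈ ∅
Collecting zeros: affine points = {(0, 3), (2, 1), (2, 3), (3, 4)}.
Total count |C(F_5)_aff| = 4.


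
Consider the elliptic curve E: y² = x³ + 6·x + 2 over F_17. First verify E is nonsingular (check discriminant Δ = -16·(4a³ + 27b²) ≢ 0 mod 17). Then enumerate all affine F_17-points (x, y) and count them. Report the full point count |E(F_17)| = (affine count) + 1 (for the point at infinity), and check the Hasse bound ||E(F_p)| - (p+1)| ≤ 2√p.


Affine points = {(0, 6), (0, 11), (1, 3), (1, 14), (3, 8), (3, 9), (5, 2), (5, 15), (6, 4), (6, 13), (7, 8), (7, 9), (8, 1), (8, 16), (10, 5), (10, 12), (12, 0), (13, 4), (13, 13), (14, 5), (14, 12), (15, 4), (15, 13)}; affine count = 23; |E(F_17)| = 24.

Discriminant check: Δ ∝ 4a³ + 27b² = 4·6³ + 27·2² = 4·216 + 27·4 ≡ 3 (mod 17). Nonzero ⇒ E is nonsingular.
For each x ∈ F_17, compute rhs = x³ + 6·x + 2 mod 17, then count y ∈ F_17 with y² ≡ rhs.
  x = 0: rhs = 2, matching y values: 6, 11 (2 points).
  x = 1: rhs = 9, matching y values: 3, 14 (2 points).
  x = 2: rhs = 5, matching y values: none (0 points).
  x = 3: rhs = 13, matching y values: 8, 9 (2 points).
  x = 4: rhs = 5, matching y values: none (0 points).
  x = 5: rhs = 4, matching y values: 2, 15 (2 points).
  x = 6: rhs = 16, matching y values: 4, 13 (2 points).
  x = 7: rhs = 13, matching y values: 8, 9 (2 points).
  x = 8: rhs = 1, matching y values: 1, 16 (2 points).
  x = 9: rhs = 3, matching y values: none (0 points).
  x = 10: rhs = 8, matching y values: 5, 12 (2 points).
  x = 11: rhs = 5, matching y values: none (0 points).
  x = 12: rhs = 0, matching y values: 0 (1 points).
  x = 13: rhs = 16, matching y values: 4, 13 (2 points).
  x = 14: rhs = 8, matching y values: 5, 12 (2 points).
  x = 15: rhs = 16, matching y values: 4, 13 (2 points).
  x = 16: rhs = 12, matching y values: none (0 points).
Total affine count: 23.
Full point count |E(F_17)| = 23 + 1 = 24.
Hasse bound: |24 − (17+1)| = |6| = 6 ≤ 2√17 ≈ 8.2462 ✓.


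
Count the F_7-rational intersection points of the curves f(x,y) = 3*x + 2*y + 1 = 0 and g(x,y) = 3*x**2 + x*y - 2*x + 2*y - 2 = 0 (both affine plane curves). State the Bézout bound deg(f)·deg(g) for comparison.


Common zeros: {(1, 5), (5, 6)}; count = 2; Bézout bound = 2.

deg(f) = 1, deg(g) = 2, so Bézout bound = 2.
Scan x ∈ F_7. For each x, list the y ∈ F_7 with f(x, y) ≡ 0 and those with g(x, y) ≡ 0 (mod 7); the common zeros in that column are the intersection.
  x = 0: f ≡ 0 at y ∈ {3}; g ≡ 0 at y ∈ {1}; common: ∅.
  x = 1: f ≡ 0 at y ∈ {5}; g ≡ 0 at y ∈ {5}; common: {5}.
  x = 2: f ≡ 0 at y ∈ {0}; g ≡ 0 at y ∈ {2}; common: ∅.
  x = 3: f ≡ 0 at y ∈ {2}; g ≡ 0 at y ∈ {6}; common: ∅.
  x = 4: f ≡ 0 at y ∈ {4}; g ≡ 0 at y ∈ {3}; common: ∅.
  x = 5: f ≡ 0 at y ∈ {6}; g ≡ 0 at y ∈ {0, 1, 2, 3, 4, 5, 6}; common: {6}.
  x = 6: f ≡ 0 at y ∈ {1}; g ≡ 0 at y ∈ {4}; common: ∅.
Collecting: common zeros = {(1, 5), (5, 6)}, so the count is 2.
Comparison with the Bézout bound: 2 ≤ 2 = deg(f)·deg(g), as expected for curves with no common component (the bound is attained).


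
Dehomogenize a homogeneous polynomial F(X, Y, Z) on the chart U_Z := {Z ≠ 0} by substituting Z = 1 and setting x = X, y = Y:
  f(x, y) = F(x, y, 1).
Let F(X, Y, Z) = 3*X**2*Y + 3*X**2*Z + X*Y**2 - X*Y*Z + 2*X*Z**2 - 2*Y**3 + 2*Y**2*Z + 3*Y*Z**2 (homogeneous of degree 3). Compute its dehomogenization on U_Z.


f(x, y) = 3*x**2*y + 3*x**2 + x*y**2 - x*y + 2*x - 2*y**3 + 2*y**2 + 3*y

On U_Z we set Z = 1. Each monomial c·X^i·Y^j·Z^k in F becomes c·x^i·y^j·1^k = c·x^i·y^j.
Substituting Z = 1: F(X, Y, 1) = 3*x**2*y + 3*x**2 + x*y**2 - x*y + 2*x - 2*y**3 + 2*y**2 + 3*y.
Note: deg(f) ≤ deg(F) = 3; strict inequality happens when F is divisible by Z (lost terms).


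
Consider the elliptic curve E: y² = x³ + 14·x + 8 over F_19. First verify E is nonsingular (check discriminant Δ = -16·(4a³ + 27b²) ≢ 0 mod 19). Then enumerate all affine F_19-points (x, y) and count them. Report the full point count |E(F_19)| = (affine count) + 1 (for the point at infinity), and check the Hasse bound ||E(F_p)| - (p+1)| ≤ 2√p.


Affine points = {(1, 2), (1, 17), (2, 5), (2, 14), (3, 1), (3, 18), (6, 2), (6, 17), (8, 9), (8, 10), (11, 7), (11, 12), (12, 2), (12, 17)}; affine count = 14; |E(F_19)| = 15.

Discriminant check: Δ ∝ 4a³ + 27b² = 4·14³ + 27·8² = 4·2744 + 27·64 ≡ 12 (mod 19). Nonzero ⇒ E is nonsingular.
For each x ∈ F_19, compute rhs = x³ + 14·x + 8 mod 19, then count y ∈ F_19 with y² ≡ rhs.
  x = 0: rhs = 8, matching y values: none (0 points).
  x = 1: rhs = 4, matching y values: 2, 17 (2 points).
  x = 2: rhs = 6, matching y values: 5, 14 (2 points).
  x = 3: rhs = 1, matching y values: 1, 18 (2 points).
  x = 4: rhs = 14, matching y values: none (0 points).
  x = 5: rhs = 13, matching y values: none (0 points).
  x = 6: rhs = 4, matching y values: 2, 17 (2 points).
  x = 7: rhs = 12, matching y values: none (0 points).
  x = 8: rhs = 5, matching y values: 9, 10 (2 points).
  x = 9: rhs = 8, matching y values: none (0 points).
  x = 10: rhs = 8, matching y values: none (0 points).
  x = 11: rhs = 11, matching y values: 7, 12 (2 points).
  x = 12: rhs = 4, matching y values: 2, 17 (2 points).
  x = 13: rhs = 12, matching y values: none (0 points).
  x = 14: rhs = 3, matching y values: none (0 points).
  x = 15: rhs = 2, matching y values: none (0 points).
  x = 16: rhs = 15, matching y values: none (0 points).
  x = 17: rhs = 10, matching y values: none (0 points).
  x = 18: rhs = 12, matching y values: none (0 points).
Total affine count: 14.
Full point count |E(F_19)| = 14 + 1 = 15.
Hasse bound: |15 − (19+1)| = |-5| = 5 ≤ 2√19 ≈ 8.7178 ✓.


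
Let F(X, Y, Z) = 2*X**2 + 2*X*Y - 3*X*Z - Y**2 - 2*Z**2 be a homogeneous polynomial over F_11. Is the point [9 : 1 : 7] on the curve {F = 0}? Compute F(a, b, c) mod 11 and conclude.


F(9,1,7) ≡ 2 (mod 11); P is NOT on the curve.

Evaluate F(9, 1, 7) term-by-term (mod 11).
  2*X**2 ↦ 2·81·1·1 = 162
  2*X*Y ↦ 2·9·1·1 = 18
  -3*X*Z ↦ -3·9·1·7 = -189
  -Y**2 ↦ -1·1·1·1 = -1
  -2*Z**2 ↦ -2·1·1·49 = -98
Sum: F(9, 1, 7) = (162) + (18) + (-189) + (-1) + (-98) = -108.
Reducing mod 11: -108 ≡ 2 (mod 11).
Since F(a, b, c) ≡ 2 ≠ 0 (mod 11), P does NOT lie on the curve.


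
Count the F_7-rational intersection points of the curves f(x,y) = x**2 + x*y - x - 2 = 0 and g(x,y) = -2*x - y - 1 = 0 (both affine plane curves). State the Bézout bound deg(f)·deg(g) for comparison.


Common zeros: ∅; count = 0; Bézout bound = 2.

deg(f) = 2, deg(g) = 1, so Bézout bound = 2.
Scan x ∈ F_7. For each x, list the y ∈ F_7 with f(x, y) ≡ 0 and those with g(x, y) ≡ 0 (mod 7); the common zeros in that column are the intersection.
  x = 0: f ≡ 0 at y ∈ ∅; g ≡ 0 at y ∈ {6}; common: ∅.
  x = 1: f ≡ 0 at y ∈ {2}; g ≡ 0 at y ∈ {4}; common: ∅.
  x = 2: f ≡ 0 at y ∈ {0}; g ≡ 0 at y ∈ {2}; common: ∅.
  x = 3: f ≡ 0 at y ∈ {1}; g ≡ 0 at y ∈ {0}; common: ∅.
  x = 4: f ≡ 0 at y ∈ {1}; g ≡ 0 at y ∈ {5}; common: ∅.
  x = 5: f ≡ 0 at y ∈ {2}; g ≡ 0 at y ∈ {3}; common: ∅.
  x = 6: f ≡ 0 at y ∈ {0}; g ≡ 0 at y ∈ {1}; common: ∅.
Collecting: common zeros = ∅, so the count is 0.
Comparison with the Bézout bound: 0 ≤ 2 = deg(f)·deg(g), as expected for curves with no common component (the affine F_7-count falls short of the bound because intersections may lie at infinity, over extension fields, or carry multiplicity).


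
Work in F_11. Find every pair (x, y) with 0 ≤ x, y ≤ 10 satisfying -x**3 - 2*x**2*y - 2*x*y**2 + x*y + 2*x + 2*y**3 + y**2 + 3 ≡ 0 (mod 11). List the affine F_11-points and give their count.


Affine F_11-points: {(0, 3), (2, 4), (2, 10), (4, 2), (5, 4), (6, 6), (7, 4), (10, 7)}; count = 8.

For each of the 121 pairs (x, y) ∈ F_11², evaluate f(x, y) mod 11. Record the zeros.
  x = 0: [0↦3, 1↦6, 2↦1, 3↦0, 4↦4, 5↦3, 6↦9, 7↦1, 8↦2, 9↦2, 10↦2]  zeros at y ∈ {3}
  x = 1: [0↦4, 1↦4, 2↦3, 3↦2, 4↦2, 5↦4, 6↦9, 7↦7, 8↦10, 9↦8, 10↦2]  zeros at y ∈ ∅
  x = 2: [0↦10, 1↦3, 2↦2, 3↦8, 4↦0, 5↦1, 6↦1, 7↦1, 8↦2, 9↦5, 10↦0]  zeros at y ∈ {4, 10}
  x = 3: [0↦4, 1↦8, 2↦3, 3↦1, 4↦3, 5↦10, 6↦1, 7↦10, 8↦5, 9↦9, 10↦1]  zeros at y ∈ ∅
  x = 4: [0↦2, 1↦2, 2↦0, 3↦8, 4↦5, 5↦3, 6↦3, 7↦6, 8↦2, 9↦3, 10↦10]  zeros at y ∈ {2}
  x = 5: [0↦9, 1↦1, 2↦9, 3↦1, 4↦0, 5↦7, 6↦1, 7↦5, 8↦9, 9↦3, 10↦10]  zeros at y ∈ {4}
  x = 6: [0↦8, 1↦10, 2↦2, 3↦7, 4↦4, 5↦5, 6↦0, 7↦1, 8↦9, 9↦3, 10↦6]  zeros at y ∈ {6}
  x = 7: [0↦4, 1↦1, 2↦6, 3↦9, 4↦0, 5↦2, 6↦5, 7↦10, 8↦7, 9↦8, 10↦3]  zeros at y ∈ {4}
  x = 8: [0↦2, 1↦1, 2↦4, 3↦1, 4↦4, 5↦3, 6↦10, 7↦4, 8↦8, 9↦1, 10↦6]  zeros at y ∈ ∅
  x = 9: [0↦7, 1↦4, 2↦1, 3↦10, 4↦10, 5↦2, 6↦9, 7↦10, 8↦6, 9↦9, 10↦9]  zeros at y ∈ ∅
  x = 10: [0↦2, 1↦4, 2↦2, 3↦8, 4↦1, 5↦4, 6↦7, 7↦0, 8↦6, 9↦4, 10↦6]  zeros at y ∈ {7}
Collecting zeros: affine points = {(0, 3), (2, 4), (2, 10), (4, 2), (5, 4), (6, 6), (7, 4), (10, 7)}.
Total count |C(F_11)_aff| = 8.


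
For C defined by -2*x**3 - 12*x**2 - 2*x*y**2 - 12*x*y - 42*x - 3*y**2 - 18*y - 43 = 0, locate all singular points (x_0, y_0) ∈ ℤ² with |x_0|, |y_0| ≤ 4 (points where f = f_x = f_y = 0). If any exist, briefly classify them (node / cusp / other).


Singular points: {(-2, -3)}; classification: cusp.

Compute partial derivatives:
  f_x = -6*x**2 - 24*x - 2*y**2 - 12*y - 42.
  f_y = -4*x*y - 12*x - 6*y - 18.
Scan x_0 ∈ {−4, ..., 4}. For each x_0, f_y(x_0, y) is a polynomial in y; find its integer roots y ∈ {−4, ..., 4}, then test f_x and f at those candidates.
  x = -4: f_y(-4, y) = 10*y + 30; vanishes at y ∈ {-3}. (-4, -3): f_x = -24 ≠ 0.
  x = -3: f_y(-3, y) = 6*y + 18; vanishes at y ∈ {-3}. (-3, -3): f_x = -6 ≠ 0.
  x = -2: f_y(-2, y) = 2*y + 6; vanishes at y ∈ {-3}. (-2, -3): f_x = 0, f = 0 — SINGULAR.
  x = -1: f_y(-1, y) = -2*y - 6; vanishes at y ∈ {-3}. (-1, -3): f_x = -6 ≠ 0.
  x = 0: f_y(0, y) = -6*y - 18; vanishes at y ∈ {-3}. (0, -3): f_x = -24 ≠ 0.
  x = 1: f_y(1, y) = -10*y - 30; vanishes at y ∈ {-3}. (1, -3): f_x = -54 ≠ 0.
  x = 2: f_y(2, y) = -14*y - 42; vanishes at y ∈ {-3}. (2, -3): f_x = -96 ≠ 0.
  x = 3: f_y(3, y) = -18*y - 54; vanishes at y ∈ {-3}. (3, -3): f_x = -150 ≠ 0.
  x = 4: f_y(4, y) = -22*y - 66; vanishes at y ∈ {-3}. (4, -3): f_x = -216 ≠ 0.
Only singular point on the grid: (-2, -3).
Classify: substitute x = -2 + u, y = -3 + v and expand: f = -2*u**3 - 2*u*v**2 + v**2.
No constant or linear terms (consistent with a singular point). Quadratic part: v**2. Cubic part: -2*u**3 - 2*u*v**2.
The quadratic part v**2 is a perfect square, so there is a single (double) tangent line v = 0, i.e. y = -3. Restricting the cubic part to that line (v = 0) leaves -2*u**3 ≠ 0, so f is not divisible by v and the branch is v² ≈ 2*u**3 to lowest order — this is a cusp.
Classification: cusp.


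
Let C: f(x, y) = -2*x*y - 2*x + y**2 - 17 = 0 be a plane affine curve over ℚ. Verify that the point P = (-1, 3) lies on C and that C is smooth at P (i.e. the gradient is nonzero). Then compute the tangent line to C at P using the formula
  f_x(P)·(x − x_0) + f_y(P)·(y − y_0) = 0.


Tangent line at P: -8*x + 8*y - 32 = 0.

Step 1: f(-1, 3) = 0, so P lies on C.
Step 2: partial derivatives
  f_x(x, y) = -2*y - 2, f_y(x, y) = -2*x + 2*y.
  f_x(P) = -8, f_y(P) = 8 (gradient nonzero, so P is smooth).
Step 3: tangent line at P: -8·(x − -1) + 8·(y − 3) = 0.
Expanding: -8*x + 8*y - 32 = 0.


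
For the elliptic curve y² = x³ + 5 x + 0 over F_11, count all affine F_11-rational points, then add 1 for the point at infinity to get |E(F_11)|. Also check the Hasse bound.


Affine points = {(0, 0), (3, 3), (3, 8), (6, 2), (6, 9), (7, 2), (7, 9), (9, 2), (9, 9), (10, 4), (10, 7)}; affine count = 11; |E(F_11)| = 12.

Discriminant check: Δ ∝ 4a³ + 27b² = 4·5³ + 27·0² = 4·125 + 27·0 ≡ 5 (mod 11). Nonzero ⇒ E is nonsingular.
For each x ∈ F_11, compute rhs = x³ + 5·x + 0 mod 11, then count y ∈ F_11 with y² ≡ rhs.
  x = 0: rhs = 0, matching y values: 0 (1 points).
  x = 1: rhs = 6, matching y values: none (0 points).
  x = 2: rhs = 7, matching y values: none (0 points).
  x = 3: rhs = 9, matching y values: 3, 8 (2 points).
  x = 4: rhs = 7, matching y values: none (0 points).
  x = 5: rhs = 7, matching y values: none (0 points).
  x = 6: rhs = 4, matching y values: 2, 9 (2 points).
  x = 7: rhs = 4, matching y values: 2, 9 (2 points).
  x = 8: rhs = 2, matching y values: none (0 points).
  x = 9: rhs = 4, matching y values: 2, 9 (2 points).
  x = 10: rhs = 5, matching y values: 4, 7 (2 points).
Total affine count: 11.
Full point count |E(F_11)| = 11 + 1 = 12.
Hasse bound: |12 − (11+1)| = |0| = 0 ≤ 2√11 ≈ 6.6332 ✓.


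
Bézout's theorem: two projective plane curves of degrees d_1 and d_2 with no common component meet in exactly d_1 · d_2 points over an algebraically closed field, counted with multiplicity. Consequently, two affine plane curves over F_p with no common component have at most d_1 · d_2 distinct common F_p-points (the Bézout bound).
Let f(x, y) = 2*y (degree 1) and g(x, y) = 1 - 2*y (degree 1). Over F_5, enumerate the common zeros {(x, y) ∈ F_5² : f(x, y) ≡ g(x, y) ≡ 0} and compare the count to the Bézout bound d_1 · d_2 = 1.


Common zeros: ∅; count = 0; Bézout bound = 1.

deg(f) = 1, deg(g) = 1, so Bézout bound = 1.
Scan x ∈ F_5. For each x, list the y ∈ F_5 with f(x, y) ≡ 0 and those with g(x, y) ≡ 0 (mod 5); the common zeros in that column are the intersection.
  x = 0: f ≡ 0 at y ∈ {0}; g ≡ 0 at y ∈ {3}; common: ∅.
  x = 1: f ≡ 0 at y ∈ {0}; g ≡ 0 at y ∈ {3}; common: ∅.
  x = 2: f ≡ 0 at y ∈ {0}; g ≡ 0 at y ∈ {3}; common: ∅.
  x = 3: f ≡ 0 at y ∈ {0}; g ≡ 0 at y ∈ {3}; common: ∅.
  x = 4: f ≡ 0 at y ∈ {0}; g ≡ 0 at y ∈ {3}; common: ∅.
Collecting: common zeros = ∅, so the count is 0.
Comparison with the Bézout bound: 0 ≤ 1 = deg(f)·deg(g), as expected for curves with no common component (the affine F_5-count falls short of the bound because intersections may lie at infinity, over extension fields, or carry multiplicity).


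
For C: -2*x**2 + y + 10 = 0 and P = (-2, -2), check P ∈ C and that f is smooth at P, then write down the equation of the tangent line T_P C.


Tangent line at P: 8*x + y + 18 = 0.

Step 1: f(-2, -2) = 0, so P lies on C.
Step 2: partial derivatives
  f_x(x, y) = -4*x, f_y(x, y) = 1.
  f_x(P) = 8, f_y(P) = 1 (gradient nonzero, so P is smooth).
Step 3: tangent line at P: 8·(x − -2) + 1·(y − -2) = 0.
Expanding: 8*x + y + 18 = 0.


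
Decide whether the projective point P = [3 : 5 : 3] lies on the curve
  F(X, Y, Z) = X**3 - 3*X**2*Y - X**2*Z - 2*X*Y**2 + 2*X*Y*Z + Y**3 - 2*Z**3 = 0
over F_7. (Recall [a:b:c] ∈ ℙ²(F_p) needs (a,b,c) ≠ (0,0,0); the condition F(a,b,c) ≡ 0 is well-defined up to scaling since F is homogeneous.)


F(3,5,3) ≡ 2 (mod 7); P is NOT on the curve.

Evaluate F(3, 5, 3) term-by-term (mod 7).
  X**3 ↦ 1·27·1·1 = 27
  -3*X**2*Y ↦ -3·9·5·1 = -135
  -X**2*Z ↦ -1·9·1·3 = -27
  -2*X*Y**2 ↦ -2·3·25·1 = -150
  2*X*Y*Z ↦ 2·3·5·3 = 90
  Y**3 ↦ 1·1·125·1 = 125
  -2*Z**3 ↦ -2·1·1·27 = -54
Sum: F(3, 5, 3) = (27) + (-135) + (-27) + (-150) + (90) + (125) + (-54) = -124.
Reducing mod 7: -124 ≡ 2 (mod 7).
Since F(a, b, c) ≡ 2 ≠ 0 (mod 7), P does NOT lie on the curve.


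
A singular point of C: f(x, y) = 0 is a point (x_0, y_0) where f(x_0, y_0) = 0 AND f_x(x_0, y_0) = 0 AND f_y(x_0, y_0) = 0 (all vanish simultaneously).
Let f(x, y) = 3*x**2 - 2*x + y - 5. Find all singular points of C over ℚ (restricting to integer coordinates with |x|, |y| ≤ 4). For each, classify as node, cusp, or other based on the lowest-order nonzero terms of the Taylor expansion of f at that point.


No singular points in the scanned grid; C is smooth there.

Compute partial derivatives:
  f_x = 6*x - 2.
  f_y = 1.
f_y = 1 is a nonzero constant, so f_y never vanishes: no point (x, y) can satisfy f = f_x = f_y = 0. In particular no (x, y) ∈ {−4, ..., 4}² is singular; the curve is smooth.


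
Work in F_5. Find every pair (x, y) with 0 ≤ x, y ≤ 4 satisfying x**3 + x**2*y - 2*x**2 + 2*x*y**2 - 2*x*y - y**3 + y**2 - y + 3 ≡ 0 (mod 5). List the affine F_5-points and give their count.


Affine F_5-points: {(2, 4), (3, 1), (4, 0), (4, 1), (4, 3)}; count = 5.

For each of the 25 pairs (x, y) ∈ F_5², evaluate f(x, y) mod 5. Record the zeros.
  x = 0: [0↦3, 1↦2, 2↦2, 3↦2, 4↦1]  zeros at y ∈ ∅
  x = 1: [0↦2, 1↦2, 2↦2, 3↦1, 4↦3]  zeros at y ∈ ∅
  x = 2: [0↦3, 1↦1, 2↦3, 3↦3, 4↦0]  zeros at y ∈ {4}
  x = 3: [0↦2, 1↦0, 2↦1, 3↦4, 4↦3]  zeros at y ∈ {1}
  x = 4: [0↦0, 1↦0, 2↦2, 3↦0, 4↦3]  zeros at y ∈ {0, 1, 3}
Collecting zeros: affine points = {(2, 4), (3, 1), (4, 0), (4, 1), (4, 3)}.
Total count |C(F_5)_aff| = 5.


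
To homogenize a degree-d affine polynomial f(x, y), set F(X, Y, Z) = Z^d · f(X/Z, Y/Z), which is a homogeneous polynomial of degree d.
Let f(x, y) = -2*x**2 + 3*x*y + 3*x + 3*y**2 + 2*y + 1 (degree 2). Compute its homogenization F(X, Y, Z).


F(X, Y, Z) = -2*X**2 + 3*X*Y + 3*X*Z + 3*Y**2 + 2*Y*Z + Z**2

deg(f) = 2.
Substitute x = X/Z, y = Y/Z into f, then multiply by Z^2.
  monomial -2·x^2·y^0 ↦ -2·X^2·Y^0·Z^0.
  monomial 3·x^1·y^1 ↦ 3·X^1·Y^1·Z^0.
  monomial 3·x^1·y^0 ↦ 3·X^1·Y^0·Z^1.
  monomial 3·x^0·y^2 ↦ 3·X^0·Y^2·Z^0.
  monomial 2·x^0·y^1 ↦ 2·X^0·Y^1·Z^1.
  monomial 1·x^0·y^0 ↦ 1·X^0·Y^0·Z^2.
Collecting: F(X, Y, Z) = -2*X**2 + 3*X*Y + 3*X*Z + 3*Y**2 + 2*Y*Z + Z**2.


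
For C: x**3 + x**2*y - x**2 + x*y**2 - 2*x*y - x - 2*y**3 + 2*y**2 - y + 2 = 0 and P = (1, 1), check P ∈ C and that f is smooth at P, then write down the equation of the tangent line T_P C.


Tangent line at P: x - 2*y + 1 = 0.

Step 1: f(1, 1) = 0, so P lies on C.
Step 2: partial derivatives
  f_x(x, y) = 3*x**2 + 2*x*y - 2*x + y**2 - 2*y - 1, f_y(x, y) = x**2 + 2*x*y - 2*x - 6*y**2 + 4*y - 1.
  f_x(P) = 1, f_y(P) = -2 (gradient nonzero, so P is smooth).
Step 3: tangent line at P: 1·(x − 1) + -2·(y − 1) = 0.
Expanding: x - 2*y + 1 = 0.


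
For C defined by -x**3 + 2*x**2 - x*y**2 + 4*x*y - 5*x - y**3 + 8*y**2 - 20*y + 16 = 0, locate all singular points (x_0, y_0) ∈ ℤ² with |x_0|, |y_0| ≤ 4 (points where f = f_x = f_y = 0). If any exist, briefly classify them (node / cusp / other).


Singular points: {(1, 2)}; classification: node.

Compute partial derivatives:
  f_x = -3*x**2 + 4*x - y**2 + 4*y - 5.
  f_y = -2*x*y + 4*x - 3*y**2 + 16*y - 20.
Scan x_0 ∈ {−4, ..., 4}. For each x_0, f_y(x_0, y) is a polynomial in y; find its integer roots y ∈ {−4, ..., 4}, then test f_x and f at those candidates.
  x = -4: f_y(-4, y) = -3*y**2 + 24*y - 36; vanishes at y ∈ {2}. (-4, 2): f_x = -65 ≠ 0.
  x = -3: f_y(-3, y) = -3*y**2 + 22*y - 32; vanishes at y ∈ {2}. (-3, 2): f_x = -40 ≠ 0.
  x = -2: f_y(-2, y) = -3*y**2 + 20*y - 28; vanishes at y ∈ {2}. (-2, 2): f_x = -21 ≠ 0.
  x = -1: f_y(-1, y) = -3*y**2 + 18*y - 24; vanishes at y ∈ {2, 4}. (-1, 2): f_x = -8 ≠ 0; (-1, 4): f_x = -12 ≠ 0.
  x = 0: f_y(0, y) = -3*y**2 + 16*y - 20; vanishes at y ∈ {2}. (0, 2): f_x = -1 ≠ 0.
  x = 1: f_y(1, y) = -3*y**2 + 14*y - 16; vanishes at y ∈ {2}. (1, 2): f_x = 0, f = 0 — SINGULAR.
  x = 2: f_y(2, y) = -3*y**2 + 12*y - 12; vanishes at y ∈ {2}. (2, 2): f_x = -5 ≠ 0.
  x = 3: f_y(3, y) = -3*y**2 + 10*y - 8; vanishes at y ∈ {2}. (3, 2): f_x = -16 ≠ 0.
  x = 4: f_y(4, y) = -3*y**2 + 8*y - 4; vanishes at y ∈ {2}. (4, 2): f_x = -33 ≠ 0.
Only singular point on the grid: (1, 2).
Classify: substitute x = 1 + u, y = 2 + v and expand: f = -u**3 - u**2 - u*v**2 - v**3 + v**2.
No constant or linear terms (consistent with a singular point). Quadratic part: -u**2 + v**2. Cubic part: -u**3 - u*v**2 - v**3.
The quadratic part v**2 - u**2 = (v − u)(v + u) splits into two distinct linear factors, so there are two distinct tangent lines y − 2 = ±(x − 1) — this is a node (ordinary double point).
Classification: node.


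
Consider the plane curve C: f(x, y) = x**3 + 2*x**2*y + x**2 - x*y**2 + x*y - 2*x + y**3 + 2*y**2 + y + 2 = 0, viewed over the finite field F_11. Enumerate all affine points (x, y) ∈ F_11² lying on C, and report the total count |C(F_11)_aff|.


Affine F_11-points: {(0, 9), (1, 2), (2, 1), (3, 5), (4, 1), (4, 6), (6, 0), (8, 3), (8, 4), (8, 10)}; count = 10.

For each of the 121 pairs (x, y) ∈ F_11², evaluate f(x, y) mod 11. Record the zeros.
  x = 0: [0↦2, 1↦6, 2↦9, 3↦6, 4↦3, 5↦6, 6↦10, 7↦10, 8↦1, 9↦0, 10↦2]  zeros at y ∈ {9}
  x = 1: [0↦2, 1↦8, 2↦0, 3↦6, 4↦10, 5↦7, 6↦3, 7↦4, 8↦5, 9↦1, 10↦9]  zeros at y ∈ {2}
  x = 2: [0↦10, 1↦0, 2↦7, 3↦4, 4↦8, 5↦3, 6↦6, 7↦1, 8↦5, 9↦2, 10↦9]  zeros at y ∈ {1}
  x = 3: [0↦10, 1↦10, 2↦3, 3↦6, 4↦3, 5↦0, 6↦3, 7↦7, 8↦7, 9↦9, 10↦8]  zeros at y ∈ {5}
  x = 4: [0↦8, 1↦0, 2↦5, 3↦7, 4↦1, 5↦4, 6↦0, 7↦6, 8↦6, 9↦6, 10↦1]  zeros at y ∈ {1, 6}
  x = 5: [0↦10, 1↦9, 2↦8, 3↦2, 4↦8, 5↦10, 6↦3, 7↦4, 8↦8, 9↦10, 10↦5]  zeros at y ∈ ∅
  x = 6: [0↦0, 1↦10, 2↦7, 3↦8, 4↦8, 5↦2, 6↦7, 7↦7, 8↦8, 9↦5, 10↦4]  zeros at y ∈ {0}
  x = 7: [0↦6, 1↦9, 2↦8, 3↦9, 4↦7, 5↦8, 6↦7, 7↦10, 8↦1, 9↦8, 10↦4]  zeros at y ∈ ∅
  x = 8: [0↦1, 1↦1, 2↦6, 3↦0, 4↦0, 5↦1, 6↦9, 7↦8, 8↦4, 9↦3, 10↦0]  zeros at y ∈ {3, 4, 10}
  x = 9: [0↦2, 1↦3, 2↦7, 3↦9, 4↦4, 5↦9, 6↦8, 7↦7, 8↦1, 9↦7, 10↦9]  zeros at y ∈ ∅
  x = 10: [0↦4, 1↦10, 2↦6, 3↦9, 4↦3, 5↦5, 6↦10, 7↦2, 8↦9, 9↦4, 10↦4]  zeros at y ∈ ∅
Collecting zeros: affine points = {(0, 9), (1, 2), (2, 1), (3, 5), (4, 1), (4, 6), (6, 0), (8, 3), (8, 4), (8, 10)}.
Total count |C(F_11)_aff| = 10.


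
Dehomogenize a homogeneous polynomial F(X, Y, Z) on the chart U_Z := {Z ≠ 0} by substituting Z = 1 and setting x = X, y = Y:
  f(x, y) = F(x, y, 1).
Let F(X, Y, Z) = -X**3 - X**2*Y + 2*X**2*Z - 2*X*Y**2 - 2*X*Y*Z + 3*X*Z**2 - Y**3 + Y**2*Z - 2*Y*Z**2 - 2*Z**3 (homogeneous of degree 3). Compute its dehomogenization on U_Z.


f(x, y) = -x**3 - x**2*y + 2*x**2 - 2*x*y**2 - 2*x*y + 3*x - y**3 + y**2 - 2*y - 2

On U_Z we set Z = 1. Each monomial c·X^i·Y^j·Z^k in F becomes c·x^i·y^j·1^k = c·x^i·y^j.
Substituting Z = 1: F(X, Y, 1) = -x**3 - x**2*y + 2*x**2 - 2*x*y**2 - 2*x*y + 3*x - y**3 + y**2 - 2*y - 2.
Note: deg(f) ≤ deg(F) = 3; strict inequality happens when F is divisible by Z (lost terms).


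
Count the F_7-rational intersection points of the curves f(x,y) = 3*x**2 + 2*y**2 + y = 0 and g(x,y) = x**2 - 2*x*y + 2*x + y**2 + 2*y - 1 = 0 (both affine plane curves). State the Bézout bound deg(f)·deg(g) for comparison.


Common zeros: {(0, 3), (3, 4)}; count = 2; Bézout bound = 4.

deg(f) = 2, deg(g) = 2, so Bézout bound = 4.
Scan x ∈ F_7. For each x, list the y ∈ F_7 with f(x, y) ≡ 0 and those with g(x, y) ≡ 0 (mod 7); the common zeros in that column are the intersection.
  x = 0: f ≡ 0 at y ∈ {0, 3}; g ≡ 0 at y ∈ {2, 3}; common: {3}.
  x = 1: f ≡ 0 at y ∈ ∅; g ≡ 0 at y ∈ ∅; common: ∅.
  x = 2: f ≡ 0 at y ∈ ∅; g ≡ 0 at y ∈ {0, 2}; common: ∅.
  x = 3: f ≡ 0 at y ∈ {4, 6}; g ≡ 0 at y ∈ {0, 4}; common: {4}.
  x = 4: f ≡ 0 at y ∈ {4, 6}; g ≡ 0 at y ∈ {3}; common: ∅.
  x = 5: f ≡ 0 at y ∈ ∅; g ≡ 0 at y ∈ ∅; common: ∅.
  x = 6: f ≡ 0 at y ∈ ∅; g ≡ 0 at y ∈ ∅; common: ∅.
Collecting: common zeros = {(0, 3), (3, 4)}, so the count is 2.
Comparison with the Bézout bound: 2 ≤ 4 = deg(f)·deg(g), as expected for curves with no common component (the affine F_7-count falls short of the bound because intersections may lie at infinity, over extension fields, or carry multiplicity).


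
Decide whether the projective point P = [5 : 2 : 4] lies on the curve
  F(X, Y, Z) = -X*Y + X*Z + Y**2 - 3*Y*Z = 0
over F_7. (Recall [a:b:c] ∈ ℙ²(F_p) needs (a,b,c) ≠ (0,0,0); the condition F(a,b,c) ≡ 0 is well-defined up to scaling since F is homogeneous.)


F(5,2,4) ≡ 4 (mod 7); P is NOT on the curve.

Evaluate F(5, 2, 4) term-by-term (mod 7).
  -X*Y ↦ -1·5·2·1 = -10
  X*Z ↦ 1·5·1·4 = 20
  Y**2 ↦ 1·1·4·1 = 4
  -3*Y*Z ↦ -3·1·2·4 = -24
Sum: F(5, 2, 4) = (-10) + (20) + (4) + (-24) = -10.
Reducing mod 7: -10 ≡ 4 (mod 7).
Since F(a, b, c) ≡ 4 ≠ 0 (mod 7), P does NOT lie on the curve.


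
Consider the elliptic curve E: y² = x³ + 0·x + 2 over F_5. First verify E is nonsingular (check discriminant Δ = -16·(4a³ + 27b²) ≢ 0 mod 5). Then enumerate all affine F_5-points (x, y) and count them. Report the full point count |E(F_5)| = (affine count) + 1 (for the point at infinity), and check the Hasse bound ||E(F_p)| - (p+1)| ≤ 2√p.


Affine points = {(2, 0), (3, 2), (3, 3), (4, 1), (4, 4)}; affine count = 5; |E(F_5)| = 6.

Discriminant check: Δ ∝ 4a³ + 27b² = 4·0³ + 27·2² = 4·0 + 27·4 ≡ 3 (mod 5). Nonzero ⇒ E is nonsingular.
For each x ∈ F_5, compute rhs = x³ + 0·x + 2 mod 5, then count y ∈ F_5 with y² ≡ rhs.
  x = 0: rhs = 2, matching y values: none (0 points).
  x = 1: rhs = 3, matching y values: none (0 points).
  x = 2: rhs = 0, matching y values: 0 (1 points).
  x = 3: rhs = 4, matching y values: 2, 3 (2 points).
  x = 4: rhs = 1, matching y values: 1, 4 (2 points).
Total affine count: 5.
Full point count |E(F_5)| = 5 + 1 = 6.
Hasse bound: |6 − (5+1)| = |0| = 0 ≤ 2√5 ≈ 4.4721 ✓.


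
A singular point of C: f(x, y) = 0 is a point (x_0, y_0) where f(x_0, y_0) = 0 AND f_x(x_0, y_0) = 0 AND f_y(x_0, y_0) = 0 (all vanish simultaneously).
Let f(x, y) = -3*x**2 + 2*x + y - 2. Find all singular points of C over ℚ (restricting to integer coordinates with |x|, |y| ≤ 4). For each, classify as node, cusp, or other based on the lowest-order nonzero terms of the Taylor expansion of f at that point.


No singular points in the scanned grid; C is smooth there.

Compute partial derivatives:
  f_x = 2 - 6*x.
  f_y = 1.
f_y = 1 is a nonzero constant, so f_y never vanishes: no point (x, y) can satisfy f = f_x = f_y = 0. In particular no (x, y) ∈ {−4, ..., 4}² is singular; the curve is smooth.


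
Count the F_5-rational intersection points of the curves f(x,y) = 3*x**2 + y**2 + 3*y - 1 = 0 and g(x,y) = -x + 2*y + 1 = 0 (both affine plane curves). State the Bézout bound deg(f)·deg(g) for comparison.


Common zeros: {(3, 1), (4, 4)}; count = 2; Bézout bound = 2.

deg(f) = 2, deg(g) = 1, so Bézout bound = 2.
Scan x ∈ F_5. For each x, list the y ∈ F_5 with f(x, y) ≡ 0 and those with g(x, y) ≡ 0 (mod 5); the common zeros in that column are the intersection.
  x = 0: f ≡ 0 at y ∈ ∅; g ≡ 0 at y ∈ {2}; common: ∅.
  x = 1: f ≡ 0 at y ∈ {3, 4}; g ≡ 0 at y ∈ {0}; common: ∅.
  x = 2: f ≡ 0 at y ∈ {1}; g ≡ 0 at y ∈ {3}; common: ∅.
  x = 3: f ≡ 0 at y ∈ {1}; g ≡ 0 at y ∈ {1}; common: {1}.
  x = 4: f ≡ 0 at y ∈ {3, 4}; g ≡ 0 at y ∈ {4}; common: {4}.
Collecting: common zeros = {(3, 1), (4, 4)}, so the count is 2.
Comparison with the Bézout bound: 2 ≤ 2 = deg(f)·deg(g), as expected for curves with no common component (the bound is attained).


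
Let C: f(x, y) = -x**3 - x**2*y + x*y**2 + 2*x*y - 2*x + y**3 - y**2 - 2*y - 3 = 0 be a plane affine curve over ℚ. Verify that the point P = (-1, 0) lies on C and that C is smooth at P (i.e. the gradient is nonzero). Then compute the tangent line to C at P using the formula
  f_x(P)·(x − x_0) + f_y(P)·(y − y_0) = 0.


Tangent line at P: -5*x - 5*y - 5 = 0.

Step 1: f(-1, 0) = 0, so P lies on C.
Step 2: partial derivatives
  f_x(x, y) = -3*x**2 - 2*x*y + y**2 + 2*y - 2, f_y(x, y) = -x**2 + 2*x*y + 2*x + 3*y**2 - 2*y - 2.
  f_x(P) = -5, f_y(P) = -5 (gradient nonzero, so P is smooth).
Step 3: tangent line at P: -5·(x − -1) + -5·(y − 0) = 0.
Expanding: -5*x - 5*y - 5 = 0.


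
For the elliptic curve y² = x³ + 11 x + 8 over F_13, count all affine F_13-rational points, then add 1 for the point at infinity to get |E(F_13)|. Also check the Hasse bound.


Affine points = {(2, 5), (2, 8), (3, 4), (3, 9), (4, 5), (4, 8), (6, 2), (6, 11), (7, 5), (7, 8), (8, 6), (8, 7), (9, 2), (9, 11), (10, 0), (11, 2), (11, 11), (12, 3), (12, 10)}; affine count = 19; |E(F_13)| = 20.

Discriminant check: Δ ∝ 4a³ + 27b² = 4·11³ + 27·8² = 4·1331 + 27·64 ≡ 6 (mod 13). Nonzero ⇒ E is nonsingular.
For each x ∈ F_13, compute rhs = x³ + 11·x + 8 mod 13, then count y ∈ F_13 with y² ≡ rhs.
  x = 0: rhs = 8, matching y values: none (0 points).
  x = 1: rhs = 7, matching y values: none (0 points).
  x = 2: rhs = 12, matching y values: 5, 8 (2 points).
  x = 3: rhs = 3, matching y values: 4, 9 (2 points).
  x = 4: rhs = 12, matching y values: 5, 8 (2 points).
  x = 5: rhs = 6, matching y values: none (0 points).
  x = 6: rhs = 4, matching y values: 2, 11 (2 points).
  x = 7: rhs = 12, matching y values: 5, 8 (2 points).
  x = 8: rhs = 10, matching y values: 6, 7 (2 points).
  x = 9: rhs = 4, matching y values: 2, 11 (2 points).
  x = 10: rhs = 0, matching y values: 0 (1 points).
  x = 11: rhs = 4, matching y values: 2, 11 (2 points).
  x = 12: rhs = 9, matching y values: 3, 10 (2 points).
Total affine count: 19.
Full point count |E(F_13)| = 19 + 1 = 20.
Hasse bound: |20 − (13+1)| = |6| = 6 ≤ 2√13 ≈ 7.2111 ✓.


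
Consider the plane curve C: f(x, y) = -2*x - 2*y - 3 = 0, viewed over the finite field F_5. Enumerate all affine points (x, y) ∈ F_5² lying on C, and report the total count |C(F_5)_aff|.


Affine F_5-points: {(0, 1), (1, 0), (2, 4), (3, 3), (4, 2)}; count = 5.

For each of the 25 pairs (x, y) ∈ F_5², evaluate f(x, y) mod 5. Record the zeros.
  x = 0: [0↦2, 1↦0, 2↦3, 3↦1, 4↦4]  zeros at y ∈ {1}
  x = 1: [0↦0, 1↦3, 2↦1, 3↦4, 4↦2]  zeros at y ∈ {0}
  x = 2: [0↦3, 1↦1, 2↦4, 3↦2, 4↦0]  zeros at y ∈ {4}
  x = 3: [0↦1, 1↦4, 2↦2, 3↦0, 4↦3]  zeros at y ∈ {3}
  x = 4: [0↦4, 1↦2, 2↦0, 3↦3, 4↦1]  zeros at y ∈ {2}
Collecting zeros: affine points = {(0, 1), (1, 0), (2, 4), (3, 3), (4, 2)}.
Total count |C(F_5)_aff| = 5.


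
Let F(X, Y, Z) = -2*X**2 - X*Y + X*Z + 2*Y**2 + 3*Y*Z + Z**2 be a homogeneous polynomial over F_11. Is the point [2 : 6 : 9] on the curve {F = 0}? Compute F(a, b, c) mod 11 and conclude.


F(2,6,9) ≡ 5 (mod 11); P is NOT on the curve.

Evaluate F(2, 6, 9) term-by-term (mod 11).
  -2*X**2 ↦ -2·4·1·1 = -8
  -X*Y ↦ -1·2·6·1 = -12
  X*Z ↦ 1·2·1·9 = 18
  2*Y**2 ↦ 2·1·36·1 = 72
  3*Y*Z ↦ 3·1·6·9 = 162
  Z**2 ↦ 1·1·1·81 = 81
Sum: F(2, 6, 9) = (-8) + (-12) + (18) + (72) + (162) + (81) = 313.
Reducing mod 11: 313 ≡ 5 (mod 11).
Since F(a, b, c) ≡ 5 ≠ 0 (mod 11), P does NOT lie on the curve.


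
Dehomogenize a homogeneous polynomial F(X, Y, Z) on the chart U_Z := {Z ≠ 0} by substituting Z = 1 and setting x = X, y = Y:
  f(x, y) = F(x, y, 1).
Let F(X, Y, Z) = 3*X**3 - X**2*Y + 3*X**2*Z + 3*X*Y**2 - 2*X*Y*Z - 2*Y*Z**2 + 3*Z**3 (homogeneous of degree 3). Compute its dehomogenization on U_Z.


f(x, y) = 3*x**3 - x**2*y + 3*x**2 + 3*x*y**2 - 2*x*y - 2*y + 3

On U_Z we set Z = 1. Each monomial c·X^i·Y^j·Z^k in F becomes c·x^i·y^j·1^k = c·x^i·y^j.
Substituting Z = 1: F(X, Y, 1) = 3*x**3 - x**2*y + 3*x**2 + 3*x*y**2 - 2*x*y - 2*y + 3.
Note: deg(f) ≤ deg(F) = 3; strict inequality happens when F is divisible by Z (lost terms).


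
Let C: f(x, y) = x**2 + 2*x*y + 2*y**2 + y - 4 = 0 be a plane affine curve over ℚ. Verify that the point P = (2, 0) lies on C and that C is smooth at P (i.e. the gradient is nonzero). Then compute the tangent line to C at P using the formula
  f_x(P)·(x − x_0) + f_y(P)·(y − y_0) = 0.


Tangent line at P: 4*x + 5*y - 8 = 0.

Step 1: f(2, 0) = 0, so P lies on C.
Step 2: partial derivatives
  f_x(x, y) = 2*x + 2*y, f_y(x, y) = 2*x + 4*y + 1.
  f_x(P) = 4, f_y(P) = 5 (gradient nonzero, so P is smooth).
Step 3: tangent line at P: 4·(x − 2) + 5·(y − 0) = 0.
Expanding: 4*x + 5*y - 8 = 0.
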